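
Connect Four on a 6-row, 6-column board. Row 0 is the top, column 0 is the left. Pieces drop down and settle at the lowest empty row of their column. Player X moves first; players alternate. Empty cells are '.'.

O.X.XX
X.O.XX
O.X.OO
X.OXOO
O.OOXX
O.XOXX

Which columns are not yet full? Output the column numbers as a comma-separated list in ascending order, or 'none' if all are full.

col 0: top cell = 'O' → FULL
col 1: top cell = '.' → open
col 2: top cell = 'X' → FULL
col 3: top cell = '.' → open
col 4: top cell = 'X' → FULL
col 5: top cell = 'X' → FULL

Answer: 1,3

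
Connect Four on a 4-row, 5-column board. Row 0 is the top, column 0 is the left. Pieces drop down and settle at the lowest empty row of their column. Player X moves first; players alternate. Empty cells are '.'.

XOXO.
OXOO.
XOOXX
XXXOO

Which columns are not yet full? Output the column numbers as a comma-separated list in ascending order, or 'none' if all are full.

col 0: top cell = 'X' → FULL
col 1: top cell = 'O' → FULL
col 2: top cell = 'X' → FULL
col 3: top cell = 'O' → FULL
col 4: top cell = '.' → open

Answer: 4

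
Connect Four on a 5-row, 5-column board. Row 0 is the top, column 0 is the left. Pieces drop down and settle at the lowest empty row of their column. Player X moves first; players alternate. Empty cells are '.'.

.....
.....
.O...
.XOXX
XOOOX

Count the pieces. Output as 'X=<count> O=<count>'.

X=5 O=5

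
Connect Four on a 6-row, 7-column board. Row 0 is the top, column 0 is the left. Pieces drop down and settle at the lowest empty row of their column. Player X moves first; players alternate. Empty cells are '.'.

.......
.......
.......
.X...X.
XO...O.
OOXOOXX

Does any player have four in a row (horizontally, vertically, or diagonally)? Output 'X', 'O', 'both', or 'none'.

none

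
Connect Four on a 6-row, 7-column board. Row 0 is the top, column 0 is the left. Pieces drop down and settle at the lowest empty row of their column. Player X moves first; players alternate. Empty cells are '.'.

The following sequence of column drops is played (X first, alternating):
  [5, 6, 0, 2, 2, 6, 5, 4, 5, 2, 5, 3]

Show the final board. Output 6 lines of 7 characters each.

Move 1: X drops in col 5, lands at row 5
Move 2: O drops in col 6, lands at row 5
Move 3: X drops in col 0, lands at row 5
Move 4: O drops in col 2, lands at row 5
Move 5: X drops in col 2, lands at row 4
Move 6: O drops in col 6, lands at row 4
Move 7: X drops in col 5, lands at row 4
Move 8: O drops in col 4, lands at row 5
Move 9: X drops in col 5, lands at row 3
Move 10: O drops in col 2, lands at row 3
Move 11: X drops in col 5, lands at row 2
Move 12: O drops in col 3, lands at row 5

Answer: .......
.......
.....X.
..O..X.
..X..XO
X.OOOXO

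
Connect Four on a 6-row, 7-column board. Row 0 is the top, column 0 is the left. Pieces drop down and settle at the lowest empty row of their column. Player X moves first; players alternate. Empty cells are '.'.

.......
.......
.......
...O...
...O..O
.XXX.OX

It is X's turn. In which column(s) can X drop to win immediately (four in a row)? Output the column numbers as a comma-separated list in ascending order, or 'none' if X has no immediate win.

Answer: 0,4

Derivation:
col 0: drop X → WIN!
col 1: drop X → no win
col 2: drop X → no win
col 3: drop X → no win
col 4: drop X → WIN!
col 5: drop X → no win
col 6: drop X → no win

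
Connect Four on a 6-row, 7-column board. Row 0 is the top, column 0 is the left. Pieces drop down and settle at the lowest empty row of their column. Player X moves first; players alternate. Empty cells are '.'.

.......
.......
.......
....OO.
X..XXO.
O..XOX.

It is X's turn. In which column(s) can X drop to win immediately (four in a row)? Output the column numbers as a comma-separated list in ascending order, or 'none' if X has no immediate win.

Answer: none

Derivation:
col 0: drop X → no win
col 1: drop X → no win
col 2: drop X → no win
col 3: drop X → no win
col 4: drop X → no win
col 5: drop X → no win
col 6: drop X → no win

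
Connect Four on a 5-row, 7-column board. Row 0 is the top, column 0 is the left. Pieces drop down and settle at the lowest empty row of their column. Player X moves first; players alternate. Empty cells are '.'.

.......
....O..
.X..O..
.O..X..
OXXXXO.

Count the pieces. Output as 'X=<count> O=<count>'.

X=6 O=5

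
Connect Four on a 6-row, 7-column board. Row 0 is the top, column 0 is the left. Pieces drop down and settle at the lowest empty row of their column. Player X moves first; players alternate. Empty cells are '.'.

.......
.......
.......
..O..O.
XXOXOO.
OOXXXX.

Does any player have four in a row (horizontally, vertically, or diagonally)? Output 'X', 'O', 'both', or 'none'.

X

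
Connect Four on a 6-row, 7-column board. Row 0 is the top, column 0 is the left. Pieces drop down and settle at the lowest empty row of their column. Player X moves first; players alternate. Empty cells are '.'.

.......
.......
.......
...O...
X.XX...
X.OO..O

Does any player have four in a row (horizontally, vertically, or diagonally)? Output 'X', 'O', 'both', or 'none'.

none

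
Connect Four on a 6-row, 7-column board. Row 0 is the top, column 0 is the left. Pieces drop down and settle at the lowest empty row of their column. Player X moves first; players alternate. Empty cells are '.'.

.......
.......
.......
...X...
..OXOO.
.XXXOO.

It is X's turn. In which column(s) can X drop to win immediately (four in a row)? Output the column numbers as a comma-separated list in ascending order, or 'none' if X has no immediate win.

Answer: 0,3

Derivation:
col 0: drop X → WIN!
col 1: drop X → no win
col 2: drop X → no win
col 3: drop X → WIN!
col 4: drop X → no win
col 5: drop X → no win
col 6: drop X → no win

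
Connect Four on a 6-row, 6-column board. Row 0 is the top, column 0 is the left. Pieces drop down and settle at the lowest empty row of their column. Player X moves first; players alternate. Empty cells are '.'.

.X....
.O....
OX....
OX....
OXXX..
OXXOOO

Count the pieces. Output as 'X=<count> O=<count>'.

X=8 O=8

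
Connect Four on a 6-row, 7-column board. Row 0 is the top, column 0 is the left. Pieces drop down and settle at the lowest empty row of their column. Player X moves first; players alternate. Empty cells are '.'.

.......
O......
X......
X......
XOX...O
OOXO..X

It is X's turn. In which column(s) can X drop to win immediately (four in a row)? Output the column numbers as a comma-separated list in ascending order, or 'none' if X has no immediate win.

col 0: drop X → no win
col 1: drop X → no win
col 2: drop X → no win
col 3: drop X → no win
col 4: drop X → no win
col 5: drop X → no win
col 6: drop X → no win

Answer: none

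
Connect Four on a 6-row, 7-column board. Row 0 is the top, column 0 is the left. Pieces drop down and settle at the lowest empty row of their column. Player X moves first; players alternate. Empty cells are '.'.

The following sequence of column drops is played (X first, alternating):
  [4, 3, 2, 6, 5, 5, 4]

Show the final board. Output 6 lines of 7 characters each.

Move 1: X drops in col 4, lands at row 5
Move 2: O drops in col 3, lands at row 5
Move 3: X drops in col 2, lands at row 5
Move 4: O drops in col 6, lands at row 5
Move 5: X drops in col 5, lands at row 5
Move 6: O drops in col 5, lands at row 4
Move 7: X drops in col 4, lands at row 4

Answer: .......
.......
.......
.......
....XO.
..XOXXO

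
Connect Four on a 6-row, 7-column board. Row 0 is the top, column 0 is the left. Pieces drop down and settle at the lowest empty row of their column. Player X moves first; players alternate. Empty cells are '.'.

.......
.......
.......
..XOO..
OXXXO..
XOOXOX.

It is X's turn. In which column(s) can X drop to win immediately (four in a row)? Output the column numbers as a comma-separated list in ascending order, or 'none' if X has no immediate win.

Answer: 3

Derivation:
col 0: drop X → no win
col 1: drop X → no win
col 2: drop X → no win
col 3: drop X → WIN!
col 4: drop X → no win
col 5: drop X → no win
col 6: drop X → no win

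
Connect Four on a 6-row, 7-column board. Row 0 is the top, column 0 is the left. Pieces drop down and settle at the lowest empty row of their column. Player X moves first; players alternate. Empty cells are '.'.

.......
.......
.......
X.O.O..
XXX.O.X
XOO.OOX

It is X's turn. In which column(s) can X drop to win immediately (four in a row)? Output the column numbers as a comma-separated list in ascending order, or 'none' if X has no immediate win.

Answer: 0

Derivation:
col 0: drop X → WIN!
col 1: drop X → no win
col 2: drop X → no win
col 3: drop X → no win
col 4: drop X → no win
col 5: drop X → no win
col 6: drop X → no win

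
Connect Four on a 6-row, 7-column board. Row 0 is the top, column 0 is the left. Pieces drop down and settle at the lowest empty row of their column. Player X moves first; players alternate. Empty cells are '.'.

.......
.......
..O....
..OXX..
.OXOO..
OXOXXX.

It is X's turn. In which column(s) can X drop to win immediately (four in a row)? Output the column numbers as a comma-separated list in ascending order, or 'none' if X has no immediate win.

col 0: drop X → no win
col 1: drop X → no win
col 2: drop X → no win
col 3: drop X → no win
col 4: drop X → WIN!
col 5: drop X → no win
col 6: drop X → WIN!

Answer: 4,6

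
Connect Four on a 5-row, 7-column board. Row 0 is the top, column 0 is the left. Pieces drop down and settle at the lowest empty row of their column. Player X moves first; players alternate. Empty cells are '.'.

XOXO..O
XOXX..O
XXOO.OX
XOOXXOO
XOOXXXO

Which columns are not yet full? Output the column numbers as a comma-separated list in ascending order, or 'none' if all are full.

Answer: 4,5

Derivation:
col 0: top cell = 'X' → FULL
col 1: top cell = 'O' → FULL
col 2: top cell = 'X' → FULL
col 3: top cell = 'O' → FULL
col 4: top cell = '.' → open
col 5: top cell = '.' → open
col 6: top cell = 'O' → FULL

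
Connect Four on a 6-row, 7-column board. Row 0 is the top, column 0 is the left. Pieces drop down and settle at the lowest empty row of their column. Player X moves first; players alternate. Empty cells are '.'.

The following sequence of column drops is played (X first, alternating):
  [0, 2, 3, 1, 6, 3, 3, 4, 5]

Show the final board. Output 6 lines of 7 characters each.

Answer: .......
.......
.......
...X...
...O...
XOOXOXX

Derivation:
Move 1: X drops in col 0, lands at row 5
Move 2: O drops in col 2, lands at row 5
Move 3: X drops in col 3, lands at row 5
Move 4: O drops in col 1, lands at row 5
Move 5: X drops in col 6, lands at row 5
Move 6: O drops in col 3, lands at row 4
Move 7: X drops in col 3, lands at row 3
Move 8: O drops in col 4, lands at row 5
Move 9: X drops in col 5, lands at row 5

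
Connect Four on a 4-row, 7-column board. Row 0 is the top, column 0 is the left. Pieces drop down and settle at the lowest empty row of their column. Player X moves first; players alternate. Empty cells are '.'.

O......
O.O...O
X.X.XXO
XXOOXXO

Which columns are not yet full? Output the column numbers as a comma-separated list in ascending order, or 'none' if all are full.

Answer: 1,2,3,4,5,6

Derivation:
col 0: top cell = 'O' → FULL
col 1: top cell = '.' → open
col 2: top cell = '.' → open
col 3: top cell = '.' → open
col 4: top cell = '.' → open
col 5: top cell = '.' → open
col 6: top cell = '.' → open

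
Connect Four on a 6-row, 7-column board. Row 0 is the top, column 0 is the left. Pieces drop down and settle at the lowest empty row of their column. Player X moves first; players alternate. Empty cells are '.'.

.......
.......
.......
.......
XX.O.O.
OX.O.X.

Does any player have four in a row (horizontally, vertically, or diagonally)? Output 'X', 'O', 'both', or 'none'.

none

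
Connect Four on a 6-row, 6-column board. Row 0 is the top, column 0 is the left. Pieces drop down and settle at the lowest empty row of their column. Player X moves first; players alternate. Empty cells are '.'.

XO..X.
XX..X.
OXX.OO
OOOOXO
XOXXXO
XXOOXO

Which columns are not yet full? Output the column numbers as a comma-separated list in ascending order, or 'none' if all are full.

col 0: top cell = 'X' → FULL
col 1: top cell = 'O' → FULL
col 2: top cell = '.' → open
col 3: top cell = '.' → open
col 4: top cell = 'X' → FULL
col 5: top cell = '.' → open

Answer: 2,3,5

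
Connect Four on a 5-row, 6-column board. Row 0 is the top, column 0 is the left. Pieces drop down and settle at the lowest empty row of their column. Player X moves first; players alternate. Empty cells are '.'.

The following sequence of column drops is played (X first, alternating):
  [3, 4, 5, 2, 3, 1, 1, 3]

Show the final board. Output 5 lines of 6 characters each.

Move 1: X drops in col 3, lands at row 4
Move 2: O drops in col 4, lands at row 4
Move 3: X drops in col 5, lands at row 4
Move 4: O drops in col 2, lands at row 4
Move 5: X drops in col 3, lands at row 3
Move 6: O drops in col 1, lands at row 4
Move 7: X drops in col 1, lands at row 3
Move 8: O drops in col 3, lands at row 2

Answer: ......
......
...O..
.X.X..
.OOXOX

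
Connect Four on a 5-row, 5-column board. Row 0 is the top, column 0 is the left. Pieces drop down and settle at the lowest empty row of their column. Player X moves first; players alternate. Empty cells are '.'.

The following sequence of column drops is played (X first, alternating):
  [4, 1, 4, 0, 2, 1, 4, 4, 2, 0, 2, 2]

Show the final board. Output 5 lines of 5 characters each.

Answer: .....
..O.O
..X.X
OOX.X
OOX.X

Derivation:
Move 1: X drops in col 4, lands at row 4
Move 2: O drops in col 1, lands at row 4
Move 3: X drops in col 4, lands at row 3
Move 4: O drops in col 0, lands at row 4
Move 5: X drops in col 2, lands at row 4
Move 6: O drops in col 1, lands at row 3
Move 7: X drops in col 4, lands at row 2
Move 8: O drops in col 4, lands at row 1
Move 9: X drops in col 2, lands at row 3
Move 10: O drops in col 0, lands at row 3
Move 11: X drops in col 2, lands at row 2
Move 12: O drops in col 2, lands at row 1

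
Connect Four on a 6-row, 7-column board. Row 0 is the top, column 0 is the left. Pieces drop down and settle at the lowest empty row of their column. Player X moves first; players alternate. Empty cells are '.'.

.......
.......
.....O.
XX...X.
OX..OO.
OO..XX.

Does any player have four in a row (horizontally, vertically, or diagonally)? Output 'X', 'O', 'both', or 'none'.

none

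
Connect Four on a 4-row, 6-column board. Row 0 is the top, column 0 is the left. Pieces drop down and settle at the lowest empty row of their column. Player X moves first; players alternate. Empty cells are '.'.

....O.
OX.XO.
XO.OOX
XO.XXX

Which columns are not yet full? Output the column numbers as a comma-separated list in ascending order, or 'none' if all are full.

Answer: 0,1,2,3,5

Derivation:
col 0: top cell = '.' → open
col 1: top cell = '.' → open
col 2: top cell = '.' → open
col 3: top cell = '.' → open
col 4: top cell = 'O' → FULL
col 5: top cell = '.' → open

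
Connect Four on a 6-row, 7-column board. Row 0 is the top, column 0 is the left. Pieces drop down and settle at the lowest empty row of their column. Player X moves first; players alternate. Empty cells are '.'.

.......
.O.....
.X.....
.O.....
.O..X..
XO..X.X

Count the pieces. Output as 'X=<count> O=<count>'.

X=5 O=4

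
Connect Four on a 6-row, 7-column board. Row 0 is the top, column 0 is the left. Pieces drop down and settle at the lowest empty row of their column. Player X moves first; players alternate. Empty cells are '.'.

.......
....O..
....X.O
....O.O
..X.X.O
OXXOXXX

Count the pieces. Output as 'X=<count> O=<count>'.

X=8 O=7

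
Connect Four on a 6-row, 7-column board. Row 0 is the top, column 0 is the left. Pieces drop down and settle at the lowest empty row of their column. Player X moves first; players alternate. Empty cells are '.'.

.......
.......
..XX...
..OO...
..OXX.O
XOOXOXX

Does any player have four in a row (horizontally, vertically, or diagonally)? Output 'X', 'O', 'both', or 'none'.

none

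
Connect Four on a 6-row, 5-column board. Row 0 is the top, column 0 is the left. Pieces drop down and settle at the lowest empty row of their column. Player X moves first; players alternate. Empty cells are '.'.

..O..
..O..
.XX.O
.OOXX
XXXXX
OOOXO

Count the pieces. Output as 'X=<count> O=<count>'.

X=10 O=9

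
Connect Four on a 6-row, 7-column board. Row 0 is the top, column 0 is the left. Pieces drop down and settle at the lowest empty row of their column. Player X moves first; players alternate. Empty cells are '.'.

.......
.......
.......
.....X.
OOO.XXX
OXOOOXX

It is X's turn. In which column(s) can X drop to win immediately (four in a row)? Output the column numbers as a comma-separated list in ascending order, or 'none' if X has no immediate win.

col 0: drop X → no win
col 1: drop X → no win
col 2: drop X → no win
col 3: drop X → WIN!
col 4: drop X → no win
col 5: drop X → WIN!
col 6: drop X → no win

Answer: 3,5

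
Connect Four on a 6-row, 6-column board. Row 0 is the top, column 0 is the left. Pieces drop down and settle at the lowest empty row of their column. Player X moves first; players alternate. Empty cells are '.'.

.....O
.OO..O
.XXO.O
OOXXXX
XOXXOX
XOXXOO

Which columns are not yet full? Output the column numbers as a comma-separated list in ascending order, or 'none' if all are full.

col 0: top cell = '.' → open
col 1: top cell = '.' → open
col 2: top cell = '.' → open
col 3: top cell = '.' → open
col 4: top cell = '.' → open
col 5: top cell = 'O' → FULL

Answer: 0,1,2,3,4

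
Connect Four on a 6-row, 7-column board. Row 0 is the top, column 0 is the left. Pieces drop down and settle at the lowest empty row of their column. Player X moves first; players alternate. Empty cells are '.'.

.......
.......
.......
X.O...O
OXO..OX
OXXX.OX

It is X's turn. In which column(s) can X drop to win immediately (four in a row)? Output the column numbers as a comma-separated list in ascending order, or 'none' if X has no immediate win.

Answer: 4

Derivation:
col 0: drop X → no win
col 1: drop X → no win
col 2: drop X → no win
col 3: drop X → no win
col 4: drop X → WIN!
col 5: drop X → no win
col 6: drop X → no win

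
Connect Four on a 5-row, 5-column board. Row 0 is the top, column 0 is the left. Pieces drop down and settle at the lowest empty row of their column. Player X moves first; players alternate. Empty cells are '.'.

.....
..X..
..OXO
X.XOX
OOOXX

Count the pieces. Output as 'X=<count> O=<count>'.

X=7 O=6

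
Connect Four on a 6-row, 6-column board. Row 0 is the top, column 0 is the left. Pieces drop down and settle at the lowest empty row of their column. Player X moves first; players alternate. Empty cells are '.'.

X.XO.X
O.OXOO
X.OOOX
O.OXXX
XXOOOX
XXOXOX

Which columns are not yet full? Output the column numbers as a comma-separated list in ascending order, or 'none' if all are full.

col 0: top cell = 'X' → FULL
col 1: top cell = '.' → open
col 2: top cell = 'X' → FULL
col 3: top cell = 'O' → FULL
col 4: top cell = '.' → open
col 5: top cell = 'X' → FULL

Answer: 1,4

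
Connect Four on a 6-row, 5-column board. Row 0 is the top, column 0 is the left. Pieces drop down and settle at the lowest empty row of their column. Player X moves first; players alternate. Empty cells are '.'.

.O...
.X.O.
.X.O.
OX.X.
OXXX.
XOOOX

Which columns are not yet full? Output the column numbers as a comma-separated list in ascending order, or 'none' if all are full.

Answer: 0,2,3,4

Derivation:
col 0: top cell = '.' → open
col 1: top cell = 'O' → FULL
col 2: top cell = '.' → open
col 3: top cell = '.' → open
col 4: top cell = '.' → open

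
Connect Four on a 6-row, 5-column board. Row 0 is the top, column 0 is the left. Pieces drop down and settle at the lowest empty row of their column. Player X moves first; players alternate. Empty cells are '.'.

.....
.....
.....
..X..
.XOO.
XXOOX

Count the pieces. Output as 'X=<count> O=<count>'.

X=5 O=4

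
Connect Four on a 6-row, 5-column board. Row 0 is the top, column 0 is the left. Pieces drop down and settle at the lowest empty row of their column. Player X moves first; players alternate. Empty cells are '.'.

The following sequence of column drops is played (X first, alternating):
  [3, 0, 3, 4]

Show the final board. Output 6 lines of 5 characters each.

Move 1: X drops in col 3, lands at row 5
Move 2: O drops in col 0, lands at row 5
Move 3: X drops in col 3, lands at row 4
Move 4: O drops in col 4, lands at row 5

Answer: .....
.....
.....
.....
...X.
O..XO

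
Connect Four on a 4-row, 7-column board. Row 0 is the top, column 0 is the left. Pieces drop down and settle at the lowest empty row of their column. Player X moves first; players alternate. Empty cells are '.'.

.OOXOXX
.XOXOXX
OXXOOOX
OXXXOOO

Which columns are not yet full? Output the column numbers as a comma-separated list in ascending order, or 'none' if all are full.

Answer: 0

Derivation:
col 0: top cell = '.' → open
col 1: top cell = 'O' → FULL
col 2: top cell = 'O' → FULL
col 3: top cell = 'X' → FULL
col 4: top cell = 'O' → FULL
col 5: top cell = 'X' → FULL
col 6: top cell = 'X' → FULL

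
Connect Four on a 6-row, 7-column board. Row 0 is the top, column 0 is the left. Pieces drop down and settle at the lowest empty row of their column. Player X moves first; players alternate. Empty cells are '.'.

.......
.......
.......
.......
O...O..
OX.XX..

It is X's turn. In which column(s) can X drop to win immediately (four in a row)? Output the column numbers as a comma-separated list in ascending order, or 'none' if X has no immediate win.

Answer: 2

Derivation:
col 0: drop X → no win
col 1: drop X → no win
col 2: drop X → WIN!
col 3: drop X → no win
col 4: drop X → no win
col 5: drop X → no win
col 6: drop X → no win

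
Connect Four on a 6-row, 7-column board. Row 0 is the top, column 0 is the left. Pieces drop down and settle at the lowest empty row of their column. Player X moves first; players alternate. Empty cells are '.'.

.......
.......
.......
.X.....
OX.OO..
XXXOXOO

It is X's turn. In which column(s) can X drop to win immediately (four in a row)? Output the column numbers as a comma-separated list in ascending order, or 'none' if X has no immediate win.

Answer: 1

Derivation:
col 0: drop X → no win
col 1: drop X → WIN!
col 2: drop X → no win
col 3: drop X → no win
col 4: drop X → no win
col 5: drop X → no win
col 6: drop X → no win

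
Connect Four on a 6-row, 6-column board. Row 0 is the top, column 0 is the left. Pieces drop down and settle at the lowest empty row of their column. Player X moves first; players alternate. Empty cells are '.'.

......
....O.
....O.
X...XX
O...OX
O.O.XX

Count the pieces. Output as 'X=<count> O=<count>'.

X=6 O=6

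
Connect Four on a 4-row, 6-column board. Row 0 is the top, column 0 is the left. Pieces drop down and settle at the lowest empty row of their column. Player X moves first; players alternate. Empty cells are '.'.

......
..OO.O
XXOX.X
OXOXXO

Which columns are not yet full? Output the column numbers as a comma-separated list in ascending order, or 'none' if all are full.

col 0: top cell = '.' → open
col 1: top cell = '.' → open
col 2: top cell = '.' → open
col 3: top cell = '.' → open
col 4: top cell = '.' → open
col 5: top cell = '.' → open

Answer: 0,1,2,3,4,5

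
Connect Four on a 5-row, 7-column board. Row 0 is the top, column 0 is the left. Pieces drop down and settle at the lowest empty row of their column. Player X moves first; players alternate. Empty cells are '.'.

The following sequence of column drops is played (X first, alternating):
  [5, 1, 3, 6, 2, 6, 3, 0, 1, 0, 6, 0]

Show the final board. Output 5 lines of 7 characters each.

Answer: .......
.......
O.....X
OX.X..O
OOXX.XO

Derivation:
Move 1: X drops in col 5, lands at row 4
Move 2: O drops in col 1, lands at row 4
Move 3: X drops in col 3, lands at row 4
Move 4: O drops in col 6, lands at row 4
Move 5: X drops in col 2, lands at row 4
Move 6: O drops in col 6, lands at row 3
Move 7: X drops in col 3, lands at row 3
Move 8: O drops in col 0, lands at row 4
Move 9: X drops in col 1, lands at row 3
Move 10: O drops in col 0, lands at row 3
Move 11: X drops in col 6, lands at row 2
Move 12: O drops in col 0, lands at row 2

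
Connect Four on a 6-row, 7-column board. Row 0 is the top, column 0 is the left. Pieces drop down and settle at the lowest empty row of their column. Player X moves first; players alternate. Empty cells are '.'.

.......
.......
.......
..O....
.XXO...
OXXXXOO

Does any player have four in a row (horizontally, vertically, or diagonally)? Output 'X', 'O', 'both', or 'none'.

X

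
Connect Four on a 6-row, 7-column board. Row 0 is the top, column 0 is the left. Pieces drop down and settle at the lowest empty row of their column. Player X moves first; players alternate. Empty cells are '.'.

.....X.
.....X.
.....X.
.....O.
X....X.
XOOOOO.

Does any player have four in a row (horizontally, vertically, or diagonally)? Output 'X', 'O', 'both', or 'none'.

O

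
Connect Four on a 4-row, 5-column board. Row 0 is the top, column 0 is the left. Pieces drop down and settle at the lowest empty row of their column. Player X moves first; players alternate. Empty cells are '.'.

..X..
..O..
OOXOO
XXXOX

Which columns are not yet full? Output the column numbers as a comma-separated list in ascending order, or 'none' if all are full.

col 0: top cell = '.' → open
col 1: top cell = '.' → open
col 2: top cell = 'X' → FULL
col 3: top cell = '.' → open
col 4: top cell = '.' → open

Answer: 0,1,3,4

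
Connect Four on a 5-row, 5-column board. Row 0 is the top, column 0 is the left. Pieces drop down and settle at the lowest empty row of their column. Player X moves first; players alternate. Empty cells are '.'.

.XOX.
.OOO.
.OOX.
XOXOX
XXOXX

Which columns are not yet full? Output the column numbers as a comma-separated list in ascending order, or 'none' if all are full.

col 0: top cell = '.' → open
col 1: top cell = 'X' → FULL
col 2: top cell = 'O' → FULL
col 3: top cell = 'X' → FULL
col 4: top cell = '.' → open

Answer: 0,4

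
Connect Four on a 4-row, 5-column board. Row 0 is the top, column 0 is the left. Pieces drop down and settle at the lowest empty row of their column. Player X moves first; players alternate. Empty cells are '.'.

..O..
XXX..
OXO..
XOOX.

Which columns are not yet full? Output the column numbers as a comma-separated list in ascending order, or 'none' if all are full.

col 0: top cell = '.' → open
col 1: top cell = '.' → open
col 2: top cell = 'O' → FULL
col 3: top cell = '.' → open
col 4: top cell = '.' → open

Answer: 0,1,3,4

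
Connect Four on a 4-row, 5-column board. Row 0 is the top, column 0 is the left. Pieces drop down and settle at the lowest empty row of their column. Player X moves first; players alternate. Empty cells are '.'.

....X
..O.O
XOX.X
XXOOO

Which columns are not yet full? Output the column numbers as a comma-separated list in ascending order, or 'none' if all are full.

col 0: top cell = '.' → open
col 1: top cell = '.' → open
col 2: top cell = '.' → open
col 3: top cell = '.' → open
col 4: top cell = 'X' → FULL

Answer: 0,1,2,3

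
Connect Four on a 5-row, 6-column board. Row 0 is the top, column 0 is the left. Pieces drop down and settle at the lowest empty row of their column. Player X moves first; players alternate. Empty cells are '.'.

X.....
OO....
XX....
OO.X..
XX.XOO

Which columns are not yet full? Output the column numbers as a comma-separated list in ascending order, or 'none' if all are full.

Answer: 1,2,3,4,5

Derivation:
col 0: top cell = 'X' → FULL
col 1: top cell = '.' → open
col 2: top cell = '.' → open
col 3: top cell = '.' → open
col 4: top cell = '.' → open
col 5: top cell = '.' → open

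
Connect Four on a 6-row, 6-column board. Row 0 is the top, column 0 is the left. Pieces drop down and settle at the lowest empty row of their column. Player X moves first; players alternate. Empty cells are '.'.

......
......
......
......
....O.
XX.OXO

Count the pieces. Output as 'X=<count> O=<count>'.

X=3 O=3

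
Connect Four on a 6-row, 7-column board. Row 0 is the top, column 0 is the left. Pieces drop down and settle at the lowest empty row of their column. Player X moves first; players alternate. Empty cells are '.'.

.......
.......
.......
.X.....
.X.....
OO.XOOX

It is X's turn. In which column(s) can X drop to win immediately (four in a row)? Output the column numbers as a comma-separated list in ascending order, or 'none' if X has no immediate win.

col 0: drop X → no win
col 1: drop X → no win
col 2: drop X → no win
col 3: drop X → no win
col 4: drop X → no win
col 5: drop X → no win
col 6: drop X → no win

Answer: none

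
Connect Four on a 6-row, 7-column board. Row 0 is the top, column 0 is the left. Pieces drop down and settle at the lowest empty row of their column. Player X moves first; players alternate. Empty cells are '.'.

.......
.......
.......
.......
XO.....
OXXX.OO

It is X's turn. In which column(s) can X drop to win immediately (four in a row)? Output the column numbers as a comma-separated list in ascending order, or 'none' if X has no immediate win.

col 0: drop X → no win
col 1: drop X → no win
col 2: drop X → no win
col 3: drop X → no win
col 4: drop X → WIN!
col 5: drop X → no win
col 6: drop X → no win

Answer: 4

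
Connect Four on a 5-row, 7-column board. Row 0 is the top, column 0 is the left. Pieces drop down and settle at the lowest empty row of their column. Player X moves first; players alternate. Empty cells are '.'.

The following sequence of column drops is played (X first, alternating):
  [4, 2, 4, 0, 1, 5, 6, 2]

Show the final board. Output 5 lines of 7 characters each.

Move 1: X drops in col 4, lands at row 4
Move 2: O drops in col 2, lands at row 4
Move 3: X drops in col 4, lands at row 3
Move 4: O drops in col 0, lands at row 4
Move 5: X drops in col 1, lands at row 4
Move 6: O drops in col 5, lands at row 4
Move 7: X drops in col 6, lands at row 4
Move 8: O drops in col 2, lands at row 3

Answer: .......
.......
.......
..O.X..
OXO.XOX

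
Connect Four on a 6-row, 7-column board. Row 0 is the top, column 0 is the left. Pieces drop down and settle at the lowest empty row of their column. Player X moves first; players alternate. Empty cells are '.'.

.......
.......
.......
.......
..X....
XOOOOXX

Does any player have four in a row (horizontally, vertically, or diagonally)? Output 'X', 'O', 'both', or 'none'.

O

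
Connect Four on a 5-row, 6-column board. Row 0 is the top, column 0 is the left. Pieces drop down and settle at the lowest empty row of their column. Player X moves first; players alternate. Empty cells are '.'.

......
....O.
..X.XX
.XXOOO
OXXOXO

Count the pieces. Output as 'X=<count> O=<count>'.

X=8 O=7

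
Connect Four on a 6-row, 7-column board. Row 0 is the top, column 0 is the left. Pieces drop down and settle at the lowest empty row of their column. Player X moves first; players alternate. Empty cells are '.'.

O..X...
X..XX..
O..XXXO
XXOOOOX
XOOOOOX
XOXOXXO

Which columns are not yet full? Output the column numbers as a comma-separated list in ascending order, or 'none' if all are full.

col 0: top cell = 'O' → FULL
col 1: top cell = '.' → open
col 2: top cell = '.' → open
col 3: top cell = 'X' → FULL
col 4: top cell = '.' → open
col 5: top cell = '.' → open
col 6: top cell = '.' → open

Answer: 1,2,4,5,6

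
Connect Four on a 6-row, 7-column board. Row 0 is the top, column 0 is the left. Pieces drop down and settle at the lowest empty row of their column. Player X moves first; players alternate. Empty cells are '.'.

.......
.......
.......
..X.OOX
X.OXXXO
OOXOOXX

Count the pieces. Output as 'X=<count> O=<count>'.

X=9 O=8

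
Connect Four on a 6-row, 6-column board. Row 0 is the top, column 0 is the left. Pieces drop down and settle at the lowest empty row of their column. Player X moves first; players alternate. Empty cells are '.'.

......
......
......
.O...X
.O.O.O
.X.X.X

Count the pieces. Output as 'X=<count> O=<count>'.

X=4 O=4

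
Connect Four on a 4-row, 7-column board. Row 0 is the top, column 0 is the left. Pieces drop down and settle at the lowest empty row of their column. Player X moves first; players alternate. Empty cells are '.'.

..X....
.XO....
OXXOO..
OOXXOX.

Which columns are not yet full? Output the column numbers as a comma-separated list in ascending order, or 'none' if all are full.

Answer: 0,1,3,4,5,6

Derivation:
col 0: top cell = '.' → open
col 1: top cell = '.' → open
col 2: top cell = 'X' → FULL
col 3: top cell = '.' → open
col 4: top cell = '.' → open
col 5: top cell = '.' → open
col 6: top cell = '.' → open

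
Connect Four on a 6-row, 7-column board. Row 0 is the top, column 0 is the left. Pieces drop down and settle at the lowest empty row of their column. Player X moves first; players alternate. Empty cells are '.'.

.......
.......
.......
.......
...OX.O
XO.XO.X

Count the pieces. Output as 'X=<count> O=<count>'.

X=4 O=4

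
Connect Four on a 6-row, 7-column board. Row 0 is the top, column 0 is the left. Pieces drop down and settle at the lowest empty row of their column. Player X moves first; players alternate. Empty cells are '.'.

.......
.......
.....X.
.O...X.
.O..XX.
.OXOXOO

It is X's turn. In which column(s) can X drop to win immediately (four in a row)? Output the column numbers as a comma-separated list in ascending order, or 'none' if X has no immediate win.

col 0: drop X → no win
col 1: drop X → no win
col 2: drop X → no win
col 3: drop X → no win
col 4: drop X → no win
col 5: drop X → WIN!
col 6: drop X → no win

Answer: 5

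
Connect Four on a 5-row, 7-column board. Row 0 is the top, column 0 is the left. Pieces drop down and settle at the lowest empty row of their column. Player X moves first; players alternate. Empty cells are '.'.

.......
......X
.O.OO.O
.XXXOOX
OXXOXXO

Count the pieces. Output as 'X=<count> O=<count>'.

X=9 O=9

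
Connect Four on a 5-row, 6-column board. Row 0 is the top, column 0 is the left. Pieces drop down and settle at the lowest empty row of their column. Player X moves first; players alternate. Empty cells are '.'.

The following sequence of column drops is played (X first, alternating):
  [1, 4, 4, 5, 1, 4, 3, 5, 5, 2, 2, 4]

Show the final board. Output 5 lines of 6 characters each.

Answer: ......
....O.
....OX
.XX.XO
.XOXOO

Derivation:
Move 1: X drops in col 1, lands at row 4
Move 2: O drops in col 4, lands at row 4
Move 3: X drops in col 4, lands at row 3
Move 4: O drops in col 5, lands at row 4
Move 5: X drops in col 1, lands at row 3
Move 6: O drops in col 4, lands at row 2
Move 7: X drops in col 3, lands at row 4
Move 8: O drops in col 5, lands at row 3
Move 9: X drops in col 5, lands at row 2
Move 10: O drops in col 2, lands at row 4
Move 11: X drops in col 2, lands at row 3
Move 12: O drops in col 4, lands at row 1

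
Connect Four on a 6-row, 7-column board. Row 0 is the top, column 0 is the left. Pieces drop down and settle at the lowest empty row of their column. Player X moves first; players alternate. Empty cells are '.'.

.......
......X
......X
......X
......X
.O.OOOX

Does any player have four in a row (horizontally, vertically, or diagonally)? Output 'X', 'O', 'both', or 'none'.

X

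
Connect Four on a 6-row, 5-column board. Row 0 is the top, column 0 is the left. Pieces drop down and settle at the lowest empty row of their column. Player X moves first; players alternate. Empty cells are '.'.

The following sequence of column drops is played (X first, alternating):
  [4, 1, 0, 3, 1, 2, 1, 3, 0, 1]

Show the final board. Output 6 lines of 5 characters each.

Move 1: X drops in col 4, lands at row 5
Move 2: O drops in col 1, lands at row 5
Move 3: X drops in col 0, lands at row 5
Move 4: O drops in col 3, lands at row 5
Move 5: X drops in col 1, lands at row 4
Move 6: O drops in col 2, lands at row 5
Move 7: X drops in col 1, lands at row 3
Move 8: O drops in col 3, lands at row 4
Move 9: X drops in col 0, lands at row 4
Move 10: O drops in col 1, lands at row 2

Answer: .....
.....
.O...
.X...
XX.O.
XOOOX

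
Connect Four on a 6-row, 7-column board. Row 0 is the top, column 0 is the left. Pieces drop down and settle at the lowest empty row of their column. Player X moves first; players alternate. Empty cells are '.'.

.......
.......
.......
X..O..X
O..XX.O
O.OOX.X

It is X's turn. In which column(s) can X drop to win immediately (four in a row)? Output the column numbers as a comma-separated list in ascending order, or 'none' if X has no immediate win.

Answer: none

Derivation:
col 0: drop X → no win
col 1: drop X → no win
col 2: drop X → no win
col 3: drop X → no win
col 4: drop X → no win
col 5: drop X → no win
col 6: drop X → no win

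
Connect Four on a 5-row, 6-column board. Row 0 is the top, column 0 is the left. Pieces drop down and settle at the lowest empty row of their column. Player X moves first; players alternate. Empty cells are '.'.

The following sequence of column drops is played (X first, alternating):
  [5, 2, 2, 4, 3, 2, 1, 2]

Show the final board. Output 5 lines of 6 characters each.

Move 1: X drops in col 5, lands at row 4
Move 2: O drops in col 2, lands at row 4
Move 3: X drops in col 2, lands at row 3
Move 4: O drops in col 4, lands at row 4
Move 5: X drops in col 3, lands at row 4
Move 6: O drops in col 2, lands at row 2
Move 7: X drops in col 1, lands at row 4
Move 8: O drops in col 2, lands at row 1

Answer: ......
..O...
..O...
..X...
.XOXOX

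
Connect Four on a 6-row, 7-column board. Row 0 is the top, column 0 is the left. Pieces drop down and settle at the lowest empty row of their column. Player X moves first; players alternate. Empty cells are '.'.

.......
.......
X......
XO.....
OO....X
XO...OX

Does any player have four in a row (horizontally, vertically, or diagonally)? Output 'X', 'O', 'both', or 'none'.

none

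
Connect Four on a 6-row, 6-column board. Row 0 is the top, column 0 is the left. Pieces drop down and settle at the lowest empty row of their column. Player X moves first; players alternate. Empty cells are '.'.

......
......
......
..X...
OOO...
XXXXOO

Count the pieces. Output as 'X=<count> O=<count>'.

X=5 O=5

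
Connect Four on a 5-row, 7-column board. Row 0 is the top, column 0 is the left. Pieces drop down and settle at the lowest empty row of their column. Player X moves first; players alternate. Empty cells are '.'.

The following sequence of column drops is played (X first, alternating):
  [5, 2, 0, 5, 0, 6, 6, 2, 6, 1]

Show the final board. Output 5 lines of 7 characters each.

Move 1: X drops in col 5, lands at row 4
Move 2: O drops in col 2, lands at row 4
Move 3: X drops in col 0, lands at row 4
Move 4: O drops in col 5, lands at row 3
Move 5: X drops in col 0, lands at row 3
Move 6: O drops in col 6, lands at row 4
Move 7: X drops in col 6, lands at row 3
Move 8: O drops in col 2, lands at row 3
Move 9: X drops in col 6, lands at row 2
Move 10: O drops in col 1, lands at row 4

Answer: .......
.......
......X
X.O..OX
XOO..XO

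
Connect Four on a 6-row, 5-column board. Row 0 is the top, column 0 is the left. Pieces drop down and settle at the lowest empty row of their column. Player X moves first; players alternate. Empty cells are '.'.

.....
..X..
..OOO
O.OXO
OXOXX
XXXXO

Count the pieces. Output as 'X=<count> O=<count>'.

X=9 O=9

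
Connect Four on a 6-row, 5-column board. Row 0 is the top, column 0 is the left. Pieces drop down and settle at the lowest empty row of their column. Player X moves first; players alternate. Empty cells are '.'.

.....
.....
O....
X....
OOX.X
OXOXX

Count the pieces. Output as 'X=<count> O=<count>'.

X=6 O=5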